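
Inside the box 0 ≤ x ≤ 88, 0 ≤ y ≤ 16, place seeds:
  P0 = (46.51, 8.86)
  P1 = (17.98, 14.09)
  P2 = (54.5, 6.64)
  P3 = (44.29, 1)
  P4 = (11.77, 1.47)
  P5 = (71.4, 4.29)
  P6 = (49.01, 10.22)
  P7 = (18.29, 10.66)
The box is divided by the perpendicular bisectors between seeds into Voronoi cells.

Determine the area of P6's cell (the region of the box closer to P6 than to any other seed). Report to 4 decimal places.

1. box [0,88]×[0,16]: [(0, 0) (88, 0) (88, 16) (0, 16)]
2. ⊥bis P6·P0 via (47.76,9.54): [(52.9498, 0) (88, 0) (88, 16) (44.2458, 16)]  |A|=630.4358
3. ⊥bis P6·P1 via (33.495,12.155): [(52.9498, 0) (88, 0) (88, 16) (44.2458, 16)]  |A|=630.4358
4. ⊥bis P6·P2 via (51.755,8.43): [(49.9062, 5.5948) (56.6914, 16) (44.2458, 16)]  |A|=64.7494
5. ⊥bis P6·P3 via (46.65,5.61): [(49.9062, 5.5948) (56.6914, 16) (44.2458, 16)]  |A|=64.7494
6. ⊥bis P6·P4 via (30.39,5.845): [(49.9062, 5.5948) (56.6914, 16) (44.2458, 16)]  |A|=64.7494
7. ⊥bis P6·P5 via (60.205,7.255): [(49.9062, 5.5948) (56.6914, 16) (44.2458, 16)]  |A|=64.7494
8. ⊥bis P6·P7 via (33.65,10.44): [(49.9062, 5.5948) (56.6914, 16) (44.2458, 16)]  |A|=64.7494
9. canonical 3-gon: [(49.9062, 5.5948) (56.6914, 16) (44.2458, 16)]
10. shoelace: 64.7494

Area of P6's cell: 64.7494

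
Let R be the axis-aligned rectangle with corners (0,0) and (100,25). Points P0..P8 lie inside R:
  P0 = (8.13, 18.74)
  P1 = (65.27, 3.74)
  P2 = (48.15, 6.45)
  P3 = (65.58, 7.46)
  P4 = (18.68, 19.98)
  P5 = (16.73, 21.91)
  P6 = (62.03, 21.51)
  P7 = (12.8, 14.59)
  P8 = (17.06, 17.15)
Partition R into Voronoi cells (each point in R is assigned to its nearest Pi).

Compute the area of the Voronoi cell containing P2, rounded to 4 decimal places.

1. box [0,100]×[0,25]: [(0, 0) (100, 0) (100, 25) (0, 25)]
2. ⊥bis P2·P0 via (28.14,12.595): [(24.2721, 0) (100, 0) (100, 25) (31.9495, 25)]  |A|=1797.2294
3. ⊥bis P2·P1 via (56.71,5.095): [(24.2721, 0) (55.9035, 0) (59.8608, 25) (31.9495, 25)]  |A|=744.2836
4. ⊥bis P2·P3 via (56.865,6.955): [(24.2721, 0) (55.9035, 0) (56.9024, 6.3102) (55.8194, 25) (31.9495, 25)]  |A|=706.5164
5. ⊥bis P2·P4 via (33.415,13.215): [(27.3478, 0) (55.9035, 0) (56.9024, 6.3102) (55.8194, 25) (38.8256, 25)]  |A|=582.1186
6. ⊥bis P2·P5 via (32.44,14.18): [(27.3478, 0) (55.9035, 0) (56.9024, 6.3102) (55.8194, 25) (38.8256, 25)]  |A|=582.1186
7. ⊥bis P2·P6 via (55.09,13.98): [(27.3478, 0) (55.9035, 0) (56.9024, 6.3102) (56.5351, 12.6481) (43.1331, 25) (38.8256, 25)]  |A|=503.7693
8. ⊥bis P2·P7 via (30.475,10.52): [(28.7617, 3.0795) (28.0526, 0) (55.9035, 0) (56.9024, 6.3102) (56.5351, 12.6481) (43.1331, 25) (38.8256, 25)]  |A|=502.6842
9. ⊥bis P2·P8 via (32.605,11.8): [(32.1249, 10.405) (28.5439, 0) (55.9035, 0) (56.9024, 6.3102) (56.5351, 12.6481) (43.1331, 25) (38.8256, 25)]  |A|=497.5469
10. canonical 7-gon: [(32.1249, 10.405) (28.5439, 0) (55.9035, 0) (56.9024, 6.3102) (56.5351, 12.6481) (43.1331, 25) (38.8256, 25)]
11. shoelace: 497.5469

Area of P2's cell: 497.5469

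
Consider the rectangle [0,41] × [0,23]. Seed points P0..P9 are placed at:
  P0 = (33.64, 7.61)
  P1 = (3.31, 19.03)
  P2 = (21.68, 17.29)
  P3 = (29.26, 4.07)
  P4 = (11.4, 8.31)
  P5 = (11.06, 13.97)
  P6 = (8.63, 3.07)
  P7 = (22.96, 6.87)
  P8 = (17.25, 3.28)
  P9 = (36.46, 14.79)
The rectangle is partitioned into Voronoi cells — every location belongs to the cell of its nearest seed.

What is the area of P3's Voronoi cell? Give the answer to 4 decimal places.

1. box [0,41]×[0,23]: [(0, 0) (41, 0) (41, 23) (0, 23)]
2. ⊥bis P3·P0 via (31.45,5.84): [(0, 0) (36.17, 0) (17.581, 23) (0, 23)]  |A|=618.136
3. ⊥bis P3·P1 via (16.285,11.55): [(9.6265, 0) (36.17, 0) (20.6773, 19.169)]  |A|=254.4056
4. ⊥bis P3·P2 via (25.47,10.68): [(11.0007, 2.3837) (9.6265, 0) (36.17, 0) (26.8833, 11.4903)]  |A|=165.1693
5. ⊥bis P3·P4 via (20.33,6.19): [(20.754, 7.976) (18.8605, 0) (36.17, 0) (26.8833, 11.4903)]  |A|=120.5624
6. ⊥bis P3·P5 via (20.16,9.02): [(20.754, 7.976) (18.8605, 0) (36.17, 0) (26.8833, 11.4903)]  |A|=120.5624
7. ⊥bis P3·P6 via (18.945,3.57): [(20.754, 7.976) (19.0744, 0.901) (19.118, 0) (36.17, 0) (26.8833, 11.4903)]  |A|=120.4464
8. ⊥bis P3·P7 via (26.11,5.47): [(23.6789, 0) (36.17, 0) (28.1107, 9.9716)]  |A|=62.2784
9. ⊥bis P3·P8 via (23.255,3.675): [(23.6789, 0) (36.17, 0) (28.1107, 9.9716)]  |A|=62.2784
10. ⊥bis P3·P9 via (32.86,9.43): [(23.6789, 0) (36.17, 0) (28.1107, 9.9716)]  |A|=62.2784
11. canonical 3-gon: [(23.6789, 0) (36.17, 0) (28.1107, 9.9716)]
12. shoelace: 62.2784

Area of P3's cell: 62.2784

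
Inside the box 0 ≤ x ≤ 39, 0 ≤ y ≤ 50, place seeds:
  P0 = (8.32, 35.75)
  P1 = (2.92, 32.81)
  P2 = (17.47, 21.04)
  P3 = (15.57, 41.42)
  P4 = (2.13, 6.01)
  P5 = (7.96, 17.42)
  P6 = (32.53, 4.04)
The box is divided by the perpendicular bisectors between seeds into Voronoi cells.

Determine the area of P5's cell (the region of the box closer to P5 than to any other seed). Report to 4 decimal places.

Area of P5's cell: 201.7273

1. box [0,39]×[0,50]: [(0, 0) (39, 0) (39, 50) (0, 50)]
2. ⊥bis P5·P0 via (8.14,26.585): [(0, 26.7449) (0, 0) (39, 0) (39, 25.9789)]  |A|=1028.1137
3. ⊥bis P5·P1 via (5.44,25.115): [(9.8275, 26.5519) (0, 23.3335) (0, 0) (39, 0) (39, 25.9789)]  |A|=1011.3509
4. ⊥bis P5·P2 via (12.715,19.23): [(9.9287, 26.5499) (9.8275, 26.5519) (0, 23.3335) (0, 0) (20.0349, 0)]  |A|=381.9703
5. ⊥bis P5·P3 via (11.765,29.42): [(9.9287, 26.5499) (9.8275, 26.5519) (0, 23.3335) (0, 0) (20.0349, 0)]  |A|=381.9703
6. ⊥bis P5·P4 via (5.045,11.715): [(18.1183, 5.0351) (9.9287, 26.5499) (9.8275, 26.5519) (0, 23.3335) (0, 14.2928)]  |A|=202.0507
7. ⊥bis P5·P6 via (20.245,10.73): [(17.3559, 5.4247) (17.7174, 6.0884) (9.9287, 26.5499) (9.8275, 26.5519) (0, 23.3335) (0, 14.2928)]  |A|=201.7273
8. canonical 6-gon: [(17.3559, 5.4247) (17.7174, 6.0884) (9.9287, 26.5499) (9.8275, 26.5519) (0, 23.3335) (0, 14.2928)]
9. shoelace: 201.7273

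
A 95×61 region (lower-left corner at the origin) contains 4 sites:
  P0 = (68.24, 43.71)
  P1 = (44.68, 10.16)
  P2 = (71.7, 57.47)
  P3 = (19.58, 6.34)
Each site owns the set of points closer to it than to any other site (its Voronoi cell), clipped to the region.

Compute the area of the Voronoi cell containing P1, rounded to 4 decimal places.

Area of P1's cell: 1483.5706

1. box [0,95]×[0,61]: [(0, 0) (95, 0) (95, 61) (0, 61)]
2. ⊥bis P1·P0 via (56.46,26.935): [(0, 0) (94.8161, 0) (7.9506, 61) (0, 61)]  |A|=3134.3847
3. ⊥bis P1·P2 via (58.19,33.815): [(0, 0) (94.8161, 0) (7.9506, 61) (0, 61)]  |A|=3134.3847
4. ⊥bis P1·P3 via (32.13,8.25): [(33.3856, 0) (94.8161, 0) (26.0346, 48.3008)]  |A|=1483.5706
5. canonical 3-gon: [(33.3856, 0) (94.8161, 0) (26.0346, 48.3008)]
6. shoelace: 1483.5706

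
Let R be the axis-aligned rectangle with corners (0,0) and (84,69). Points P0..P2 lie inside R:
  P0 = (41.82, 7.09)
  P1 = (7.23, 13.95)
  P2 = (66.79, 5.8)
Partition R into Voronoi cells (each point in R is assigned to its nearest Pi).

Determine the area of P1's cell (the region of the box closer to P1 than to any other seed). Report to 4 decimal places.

Area of P1's cell: 2020.3746

1. box [0,84]×[0,69]: [(0, 0) (84, 0) (84, 69) (0, 69)]
2. ⊥bis P1·P0 via (24.525,10.52): [(0, 0) (22.4386, 0) (36.1229, 69) (0, 69)]  |A|=2020.3746
3. ⊥bis P1·P2 via (37.01,9.875): [(0, 0) (22.4386, 0) (36.1229, 69) (0, 69)]  |A|=2020.3746
4. canonical 4-gon: [(0, 0) (22.4386, 0) (36.1229, 69) (0, 69)]
5. shoelace: 2020.3746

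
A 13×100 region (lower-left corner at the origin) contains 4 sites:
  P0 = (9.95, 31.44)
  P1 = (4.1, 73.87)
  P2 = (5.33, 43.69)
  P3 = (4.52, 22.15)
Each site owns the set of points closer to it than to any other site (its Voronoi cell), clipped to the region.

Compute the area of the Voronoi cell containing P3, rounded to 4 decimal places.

Area of P3's cell: 353.9199

1. box [0,13]×[0,100]: [(0, 0) (13, 0) (13, 100) (0, 100)]
2. ⊥bis P3·P0 via (7.235,26.795): [(0, 31.0239) (0, 0) (13, 0) (13, 23.4254)]  |A|=353.9199
3. ⊥bis P3·P1 via (4.31,48.01): [(0, 31.0239) (0, 0) (13, 0) (13, 23.4254)]  |A|=353.9199
4. ⊥bis P3·P2 via (4.925,32.92): [(0, 31.0239) (0, 0) (13, 0) (13, 23.4254)]  |A|=353.9199
5. canonical 4-gon: [(0, 31.0239) (0, 0) (13, 0) (13, 23.4254)]
6. shoelace: 353.9199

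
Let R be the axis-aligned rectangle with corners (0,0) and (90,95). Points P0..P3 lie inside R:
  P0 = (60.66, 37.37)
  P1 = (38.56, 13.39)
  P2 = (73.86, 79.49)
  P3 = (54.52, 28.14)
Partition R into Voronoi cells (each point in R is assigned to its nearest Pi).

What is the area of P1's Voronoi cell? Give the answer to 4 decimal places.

Area of P1's cell: 2337.4765

1. box [0,90]×[0,95]: [(0, 0) (90, 0) (90, 95) (0, 95)]
2. ⊥bis P1·P0 via (49.61,25.38): [(0, 71.1006) (0, 0) (77.149, 0)]  |A|=2742.6725
3. ⊥bis P1·P2 via (56.21,46.44): [(0, 71.1006) (0, 0) (77.149, 0)]  |A|=2742.6725
4. ⊥bis P1·P3 via (46.54,20.765): [(0.1385, 70.973) (0, 71.1006) (0, 0) (65.7307, 0)]  |A|=2337.4765
5. canonical 4-gon: [(0.1385, 70.973) (0, 71.1006) (0, 0) (65.7307, 0)]
6. shoelace: 2337.4765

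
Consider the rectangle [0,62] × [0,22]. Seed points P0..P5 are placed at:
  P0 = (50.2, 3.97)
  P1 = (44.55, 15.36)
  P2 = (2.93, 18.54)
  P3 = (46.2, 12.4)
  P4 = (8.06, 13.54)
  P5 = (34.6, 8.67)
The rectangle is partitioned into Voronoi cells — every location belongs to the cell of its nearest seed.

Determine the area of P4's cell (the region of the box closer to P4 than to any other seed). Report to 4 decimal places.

1. box [0,62]×[0,22]: [(0, 0) (62, 0) (62, 22) (0, 22)]
2. ⊥bis P4·P0 via (29.13,8.755): [(0, 0) (27.1417, 0) (32.1379, 22) (0, 22)]  |A|=652.0765
3. ⊥bis P4·P1 via (26.305,14.45): [(0, 0) (27.0257, 0) (25.9284, 22) (0, 22)]  |A|=582.4956
4. ⊥bis P4·P2 via (5.495,16.04): [(0, 10.4021) (0, 0) (27.0257, 0) (25.9284, 22) (11.304, 22)]  |A|=516.9447
5. ⊥bis P4·P3 via (27.13,12.97): [(0, 10.4021) (0, 0) (26.7423, 0) (26.8485, 3.5527) (25.9284, 22) (11.304, 22)]  |A|=516.4413
6. ⊥bis P4·P5 via (21.33,11.105): [(0, 10.4021) (0, 0) (19.2923, 0) (23.3292, 22) (11.304, 22)]  |A|=403.2852
7. canonical 5-gon: [(0, 10.4021) (0, 0) (19.2923, 0) (23.3292, 22) (11.304, 22)]
8. shoelace: 403.2852

Area of P4's cell: 403.2852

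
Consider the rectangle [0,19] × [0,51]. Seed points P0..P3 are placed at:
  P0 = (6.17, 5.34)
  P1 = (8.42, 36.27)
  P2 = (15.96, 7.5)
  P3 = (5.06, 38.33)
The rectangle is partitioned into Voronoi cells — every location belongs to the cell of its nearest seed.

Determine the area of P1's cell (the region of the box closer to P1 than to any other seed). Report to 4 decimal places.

1. box [0,19]×[0,51]: [(0, 0) (19, 0) (19, 51) (0, 51)]
2. ⊥bis P1·P0 via (7.295,20.805): [(0, 21.3357) (19, 19.9535) (19, 51) (0, 51)]  |A|=576.7526
3. ⊥bis P1·P2 via (12.19,21.885): [(0, 21.3357) (7.9009, 20.7609) (19, 23.6698) (19, 51) (0, 51)]  |A|=556.1292
4. ⊥bis P1·P3 via (6.74,37.3): [(0, 26.3066) (0, 21.3357) (7.9009, 20.7609) (19, 23.6698) (19, 51) (15.1394, 51)]  |A|=369.2076
5. canonical 6-gon: [(0, 26.3066) (0, 21.3357) (7.9009, 20.7609) (19, 23.6698) (19, 51) (15.1394, 51)]
6. shoelace: 369.2076

Area of P1's cell: 369.2076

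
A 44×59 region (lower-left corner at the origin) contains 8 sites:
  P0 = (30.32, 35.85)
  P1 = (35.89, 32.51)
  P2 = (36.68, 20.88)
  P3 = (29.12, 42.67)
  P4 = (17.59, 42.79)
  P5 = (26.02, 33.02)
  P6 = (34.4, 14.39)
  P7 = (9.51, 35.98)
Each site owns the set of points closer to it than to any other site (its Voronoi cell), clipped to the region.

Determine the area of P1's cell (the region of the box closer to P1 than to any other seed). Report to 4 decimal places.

1. box [0,44]×[0,59]: [(0, 0) (44, 0) (44, 59) (0, 59)]
2. ⊥bis P1·P0 via (33.105,34.18): [(12.6093, 0) (44, 0) (44, 52.3492)]  |A|=821.6398
3. ⊥bis P1·P2 via (36.285,26.695): [(28.2911, 26.152) (44, 27.2191) (44, 52.3492)]  |A|=197.3837
4. ⊥bis P1·P3 via (32.505,37.59): [(36.9098, 40.5251) (28.2911, 26.152) (44, 27.2191) (44, 45.2496)]  |A|=172.2146
5. ⊥bis P1·P4 via (26.74,37.65): [(36.9098, 40.5251) (28.2911, 26.152) (44, 27.2191) (44, 45.2496)]  |A|=172.2146
6. ⊥bis P1·P5 via (30.955,32.765): [(36.9098, 40.5251) (30.8323, 30.3899) (30.6215, 26.3103) (44, 27.2191) (44, 45.2496)]  |A|=167.4778
7. ⊥bis P1·P6 via (35.145,23.45): [(36.9098, 40.5251) (30.8323, 30.3899) (30.6215, 26.3103) (44, 27.2191) (44, 45.2496)]  |A|=167.4778
8. ⊥bis P1·P7 via (22.7,34.245): [(36.9098, 40.5251) (30.8323, 30.3899) (30.6215, 26.3103) (44, 27.2191) (44, 45.2496)]  |A|=167.4778
9. canonical 5-gon: [(36.9098, 40.5251) (30.8323, 30.3899) (30.6215, 26.3103) (44, 27.2191) (44, 45.2496)]
10. shoelace: 167.4778

Area of P1's cell: 167.4778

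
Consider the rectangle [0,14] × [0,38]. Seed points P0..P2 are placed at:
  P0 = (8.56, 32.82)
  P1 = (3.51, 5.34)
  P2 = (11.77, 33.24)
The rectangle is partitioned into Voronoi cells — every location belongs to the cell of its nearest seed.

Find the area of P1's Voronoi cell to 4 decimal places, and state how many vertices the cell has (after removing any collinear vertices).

1. box [0,14]×[0,38]: [(0, 0) (14, 0) (14, 38) (0, 38)]
2. ⊥bis P1·P0 via (6.035,19.08): [(0, 20.1891) (0, 0) (14, 0) (14, 17.6163)]  |A|=264.6373
3. ⊥bis P1·P2 via (7.64,19.29): [(12.137, 17.9586) (0, 20.1891) (0, 0) (14, 0) (14, 17.4071)]  |A|=264.4424
4. canonical 5-gon: [(12.137, 17.9586) (0, 20.1891) (0, 0) (14, 0) (14, 17.4071)]
5. shoelace: 264.4424

Area of P1's cell: 264.4424 (5 vertices)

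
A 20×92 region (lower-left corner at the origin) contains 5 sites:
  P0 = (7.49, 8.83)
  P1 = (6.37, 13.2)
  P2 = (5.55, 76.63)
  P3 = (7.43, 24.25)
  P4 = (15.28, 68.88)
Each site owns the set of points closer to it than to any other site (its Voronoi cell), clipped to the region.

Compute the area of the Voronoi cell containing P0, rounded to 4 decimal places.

Area of P0's cell: 236.0364

1. box [0,20]×[0,92]: [(0, 0) (20, 0) (20, 92) (0, 92)]
2. ⊥bis P0·P1 via (6.93,11.015): [(0, 9.2389) (0, 0) (20, 0) (20, 14.3647)]  |A|=236.0364
3. ⊥bis P0·P2 via (6.52,42.73): [(0, 9.2389) (0, 0) (20, 0) (20, 14.3647)]  |A|=236.0364
4. ⊥bis P0·P3 via (7.46,16.54): [(0, 9.2389) (0, 0) (20, 0) (20, 14.3647)]  |A|=236.0364
5. ⊥bis P0·P4 via (11.385,38.855): [(0, 9.2389) (0, 0) (20, 0) (20, 14.3647)]  |A|=236.0364
6. canonical 4-gon: [(0, 9.2389) (0, 0) (20, 0) (20, 14.3647)]
7. shoelace: 236.0364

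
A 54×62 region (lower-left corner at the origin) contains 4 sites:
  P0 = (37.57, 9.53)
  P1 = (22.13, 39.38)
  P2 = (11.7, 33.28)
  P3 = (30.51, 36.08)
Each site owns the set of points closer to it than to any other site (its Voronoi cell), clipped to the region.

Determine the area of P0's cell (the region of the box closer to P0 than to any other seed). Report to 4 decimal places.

Area of P0's cell: 920.4561

1. box [0,54]×[0,62]: [(0, 0) (54, 0) (54, 62) (0, 62)]
2. ⊥bis P0·P1 via (29.85,24.455): [(0, 9.015) (0, 0) (54, 0) (54, 36.9467)]  |A|=1240.9648
3. ⊥bis P0·P2 via (24.635,21.405): [(25.2513, 22.0763) (4.9841, 0) (54, 0) (54, 36.9467)]  |A|=1072.1293
4. ⊥bis P0·P3 via (34.04,22.805): [(23.2979, 19.9485) (4.9841, 0) (54, 0) (54, 28.1126)]  |A|=920.4561
5. canonical 4-gon: [(23.2979, 19.9485) (4.9841, 0) (54, 0) (54, 28.1126)]
6. shoelace: 920.4561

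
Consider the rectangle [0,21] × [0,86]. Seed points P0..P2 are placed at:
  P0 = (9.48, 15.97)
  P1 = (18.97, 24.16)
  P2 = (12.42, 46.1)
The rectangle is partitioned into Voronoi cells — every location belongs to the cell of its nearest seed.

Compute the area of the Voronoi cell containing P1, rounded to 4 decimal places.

Area of P1's cell: 205.9358

1. box [0,21]×[0,86]: [(0, 0) (21, 0) (21, 86) (0, 86)]
2. ⊥bis P1·P0 via (14.225,20.065): [(0, 36.5479) (21, 12.2146) (21, 86) (0, 86)]  |A|=1293.9933
3. ⊥bis P1·P2 via (15.695,35.13): [(4.1883, 31.6948) (21, 12.2146) (21, 36.7138)]  |A|=205.9358
4. canonical 3-gon: [(4.1883, 31.6948) (21, 12.2146) (21, 36.7138)]
5. shoelace: 205.9358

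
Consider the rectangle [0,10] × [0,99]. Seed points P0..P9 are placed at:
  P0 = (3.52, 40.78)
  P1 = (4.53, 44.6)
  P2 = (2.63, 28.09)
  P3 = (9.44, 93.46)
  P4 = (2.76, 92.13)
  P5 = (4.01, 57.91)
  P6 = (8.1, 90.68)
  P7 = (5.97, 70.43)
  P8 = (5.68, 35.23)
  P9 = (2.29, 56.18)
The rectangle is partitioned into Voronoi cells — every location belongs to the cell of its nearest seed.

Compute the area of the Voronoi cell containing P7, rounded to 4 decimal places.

1. box [0,10]×[0,99]: [(0, 0) (10, 0) (10, 99) (0, 99)]
2. ⊥bis P7·P0 via (4.745,55.605): [(0, 55.9971) (10, 55.1708) (10, 99) (0, 99)]  |A|=434.1607
3. ⊥bis P7·P1 via (5.25,57.515): [(0, 57.8077) (10, 57.2502) (10, 99) (0, 99)]  |A|=414.7106
4. ⊥bis P7·P2 via (4.3,49.26): [(0, 57.8077) (10, 57.2502) (10, 99) (0, 99)]  |A|=414.7106
5. ⊥bis P7·P3 via (7.705,81.945): [(0, 83.1059) (0, 57.8077) (10, 57.2502) (10, 81.5992)]  |A|=248.2363
6. ⊥bis P7·P4 via (4.365,81.28): [(8.2774, 81.8588) (0, 80.6343) (0, 57.8077) (10, 57.2502) (10, 81.5992)]  |A|=238.0069
7. ⊥bis P7·P5 via (4.99,64.17): [(8.2774, 81.8588) (0, 80.6343) (0, 64.9512) (10, 63.3857) (10, 81.5992)]  |A|=171.612
8. ⊥bis P7·P6 via (7.035,80.555): [(2.6102, 81.0204) (0, 80.6343) (0, 64.9512) (10, 63.3857) (10, 80.2431)]  |A|=165.1439
9. ⊥bis P7·P8 via (5.825,52.83): [(2.6102, 81.0204) (0, 80.6343) (0, 64.9512) (10, 63.3857) (10, 80.2431)]  |A|=165.1439
10. ⊥bis P7·P9 via (4.13,63.305): [(2.6102, 81.0204) (0, 80.6343) (0, 64.9512) (10, 63.3857) (10, 80.2431)]  |A|=165.1439
11. canonical 5-gon: [(2.6102, 81.0204) (0, 80.6343) (0, 64.9512) (10, 63.3857) (10, 80.2431)]
12. shoelace: 165.1439

Area of P7's cell: 165.1439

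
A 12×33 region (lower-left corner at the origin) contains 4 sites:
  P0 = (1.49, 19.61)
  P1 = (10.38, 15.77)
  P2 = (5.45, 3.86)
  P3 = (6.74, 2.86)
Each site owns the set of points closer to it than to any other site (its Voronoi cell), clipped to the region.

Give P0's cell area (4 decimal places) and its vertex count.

Area of P0's cell: 170.3365 (5 vertices)

1. box [0,12]×[0,33]: [(0, 0) (12, 0) (12, 33) (0, 33)]
2. ⊥bis P0·P1 via (5.935,17.69): [(0, 3.9499) (12, 31.7311) (12, 33) (0, 33)]  |A|=181.9142
3. ⊥bis P0·P2 via (3.47,11.735): [(0, 10.8625) (3.3497, 11.7048) (12, 31.7311) (12, 33) (0, 33)]  |A|=170.3365
4. ⊥bis P0·P3 via (4.115,11.235): [(0, 10.8625) (3.3497, 11.7048) (12, 31.7311) (12, 33) (0, 33)]  |A|=170.3365
5. canonical 5-gon: [(0, 10.8625) (3.3497, 11.7048) (12, 31.7311) (12, 33) (0, 33)]
6. shoelace: 170.3365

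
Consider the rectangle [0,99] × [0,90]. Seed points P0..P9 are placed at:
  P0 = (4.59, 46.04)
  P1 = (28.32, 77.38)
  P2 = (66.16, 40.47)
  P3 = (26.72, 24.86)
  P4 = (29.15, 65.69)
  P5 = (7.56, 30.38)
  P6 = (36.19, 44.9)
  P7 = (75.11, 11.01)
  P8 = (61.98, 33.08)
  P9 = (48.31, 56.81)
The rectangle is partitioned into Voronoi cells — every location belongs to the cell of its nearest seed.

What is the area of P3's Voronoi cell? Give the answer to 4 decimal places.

1. box [0,99]×[0,90]: [(0, 0) (99, 0) (99, 90) (0, 90)]
2. ⊥bis P3·P0 via (15.655,35.45): [(0, 19.0928) (0, 0) (99, 0) (99, 90) (67.8633, 90)]  |A|=6504.0033
3. ⊥bis P3·P1 via (27.52,51.12): [(30.5636, 51.0273) (0, 19.0928) (0, 0) (99, 0) (99, 48.9424)]  |A|=4492.3438
4. ⊥bis P3·P2 via (46.44,32.665): [(39.2774, 50.7618) (30.5636, 51.0273) (0, 19.0928) (0, 0) (59.3685, 0)]  |A|=2024.9784
5. ⊥bis P3·P4 via (27.935,45.275): [(41.7751, 44.4513) (25.2133, 45.437) (0, 19.0928) (0, 0) (59.3685, 0)]  |A|=1948.8859
6. ⊥bis P3·P5 via (17.14,27.62): [(41.7751, 44.4513) (25.2133, 45.437) (21.0069, 41.0419) (9.1827, 0) (59.3685, 0)]  |A|=1559.9087
7. ⊥bis P3·P6 via (31.455,34.88): [(48.8091, 26.6792) (20.6963, 39.9641) (9.1827, 0) (59.3685, 0)]  |A|=1307.6889
8. ⊥bis P3·P7 via (50.915,17.935): [(51.4837, 19.9218) (48.8091, 26.6792) (20.6963, 39.9641) (9.1827, 0) (45.7817, 0)]  |A|=1172.3522
9. ⊥bis P3·P8 via (44.35,28.97): [(48.7147, 10.2475) (44.3981, 28.7637) (20.6963, 39.9641) (9.1827, 0) (45.7817, 0)]  |A|=1113.7207
10. ⊥bis P3·P9 via (37.515,40.835): [(48.7147, 10.2475) (44.3981, 28.7637) (20.6963, 39.9641) (9.1827, 0) (45.7817, 0)]  |A|=1113.7207
11. canonical 5-gon: [(48.7147, 10.2475) (44.3981, 28.7637) (20.6963, 39.9641) (9.1827, 0) (45.7817, 0)]
12. shoelace: 1113.7207

Area of P3's cell: 1113.7207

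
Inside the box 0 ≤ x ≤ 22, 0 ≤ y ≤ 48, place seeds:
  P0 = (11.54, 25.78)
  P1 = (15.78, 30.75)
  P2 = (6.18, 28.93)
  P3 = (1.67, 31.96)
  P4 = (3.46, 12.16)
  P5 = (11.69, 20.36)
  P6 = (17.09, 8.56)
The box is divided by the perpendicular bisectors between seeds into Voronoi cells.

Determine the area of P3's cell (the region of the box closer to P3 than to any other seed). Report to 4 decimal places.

1. box [0,22]×[0,48]: [(0, 0) (22, 0) (22, 48) (0, 48)]
2. ⊥bis P3·P0 via (6.605,28.87): [(0, 18.3212) (18.5831, 48) (0, 48)]  |A|=275.761
3. ⊥bis P3·P1 via (8.725,31.355): [(0, 18.3212) (8.8145, 32.3988) (10.1524, 48) (0, 48)]  |A|=209.9967
4. ⊥bis P3·P2 via (3.925,30.445): [(0, 24.6028) (9.3379, 38.5018) (10.1524, 48) (0, 48)]  |A|=157.4546
5. ⊥bis P3·P4 via (2.565,22.06): [(0, 24.6028) (9.3379, 38.5018) (10.1524, 48) (0, 48)]  |A|=157.4546
6. ⊥bis P3·P5 via (6.68,26.16): [(0, 24.6028) (9.3379, 38.5018) (10.1524, 48) (0, 48)]  |A|=157.4546
7. ⊥bis P3·P6 via (9.38,20.26): [(0, 24.6028) (9.3379, 38.5018) (10.1524, 48) (0, 48)]  |A|=157.4546
8. canonical 4-gon: [(0, 24.6028) (9.3379, 38.5018) (10.1524, 48) (0, 48)]
9. shoelace: 157.4546

Area of P3's cell: 157.4546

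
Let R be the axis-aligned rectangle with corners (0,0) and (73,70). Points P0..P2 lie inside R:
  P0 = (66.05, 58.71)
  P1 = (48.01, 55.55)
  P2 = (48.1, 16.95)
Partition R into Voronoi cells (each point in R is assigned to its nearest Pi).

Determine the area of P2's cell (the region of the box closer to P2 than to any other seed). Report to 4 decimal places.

Area of P2's cell: 2611.4978

1. box [0,73]×[0,70]: [(0, 0) (73, 0) (73, 70) (0, 70)]
2. ⊥bis P2·P0 via (57.075,37.83): [(0, 62.363) (0, 0) (73, 0) (73, 30.9848)]  |A|=3407.1947
3. ⊥bis P2·P1 via (48.055,36.25): [(60.6823, 36.2794) (0, 36.138) (0, 0) (73, 0) (73, 30.9848)]  |A|=2611.4978
4. canonical 5-gon: [(60.6823, 36.2794) (0, 36.138) (0, 0) (73, 0) (73, 30.9848)]
5. shoelace: 2611.4978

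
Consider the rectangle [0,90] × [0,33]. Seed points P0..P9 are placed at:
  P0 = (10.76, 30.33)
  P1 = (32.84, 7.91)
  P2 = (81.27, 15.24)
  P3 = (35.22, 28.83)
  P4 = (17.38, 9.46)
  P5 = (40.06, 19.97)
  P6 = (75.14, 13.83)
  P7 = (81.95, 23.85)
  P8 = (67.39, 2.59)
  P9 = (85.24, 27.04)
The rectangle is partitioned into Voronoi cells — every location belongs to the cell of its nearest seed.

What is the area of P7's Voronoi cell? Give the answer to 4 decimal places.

1. box [0,90]×[0,33]: [(0, 0) (90, 0) (90, 33) (0, 33)]
2. ⊥bis P7·P0 via (46.355,27.09): [(43.8892, 0) (90, 0) (90, 33) (46.893, 33)]  |A|=1472.0952
3. ⊥bis P7·P1 via (57.395,15.88): [(62.5493, 0) (90, 0) (90, 33) (51.8382, 33)]  |A|=1082.6059
4. ⊥bis P7·P2 via (81.61,19.545): [(55.5371, 21.6042) (90, 18.8824) (90, 33) (51.8382, 33)]  |A|=460.7096
5. ⊥bis P7·P3 via (58.585,26.34): [(58.0591, 21.405) (90, 18.8824) (90, 33) (59.2948, 33)]  |A|=403.4786
6. ⊥bis P7·P4 via (49.665,16.655): [(58.0591, 21.405) (90, 18.8824) (90, 33) (59.2948, 33)]  |A|=403.4786
7. ⊥bis P7·P5 via (61.005,21.91): [(61.0738, 21.1669) (90, 18.8824) (90, 33) (59.9778, 33)]  |A|=381.8122
8. ⊥bis P7·P6 via (78.545,18.84): [(60.1301, 31.3555) (76.9683, 19.9116) (90, 18.8824) (90, 33) (59.9778, 33)]  |A|=301.4333
9. ⊥bis P7·P8 via (74.67,13.22): [(60.1301, 31.3555) (76.9683, 19.9116) (90, 18.8824) (90, 33) (59.9778, 33)]  |A|=301.4333
10. ⊥bis P7·P9 via (83.595,25.445): [(60.1301, 31.3555) (76.9683, 19.9116) (89.9547, 18.886) (76.2696, 33) (59.9778, 33)]  |A|=204.218
11. canonical 5-gon: [(60.1301, 31.3555) (76.9683, 19.9116) (89.9547, 18.886) (76.2696, 33) (59.9778, 33)]
12. shoelace: 204.218

Area of P7's cell: 204.2180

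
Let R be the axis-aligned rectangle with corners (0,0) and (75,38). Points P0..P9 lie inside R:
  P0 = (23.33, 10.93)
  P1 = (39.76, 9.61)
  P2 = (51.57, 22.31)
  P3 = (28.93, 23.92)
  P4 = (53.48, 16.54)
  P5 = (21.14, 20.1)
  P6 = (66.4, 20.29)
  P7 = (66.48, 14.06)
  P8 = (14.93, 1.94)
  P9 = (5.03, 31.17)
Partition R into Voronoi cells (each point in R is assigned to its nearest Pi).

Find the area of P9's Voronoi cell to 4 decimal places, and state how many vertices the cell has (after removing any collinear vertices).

1. box [0,75]×[0,38]: [(0, 0) (75, 0) (75, 38) (0, 38)]
2. ⊥bis P9·P0 via (14.18,21.05): [(0, 8.2292) (32.9269, 38) (0, 38)]  |A|=490.1307
3. ⊥bis P9·P1 via (22.395,20.39): [(0, 8.2292) (32.9269, 38) (0, 38)]  |A|=490.1307
4. ⊥bis P9·P2 via (28.3,26.74): [(0, 8.2292) (29.9273, 35.2879) (30.4436, 38) (0, 38)]  |A|=486.7633
5. ⊥bis P9·P3 via (16.98,27.545): [(0, 8.2292) (15.3233, 22.0838) (20.1515, 38) (0, 38)]  |A|=388.4626
6. ⊥bis P9·P4 via (29.255,23.855): [(0, 8.2292) (15.3233, 22.0838) (20.1515, 38) (0, 38)]  |A|=388.4626
7. ⊥bis P9·P5 via (13.085,25.635): [(0, 8.2292) (2.9694, 10.914) (19.0212, 34.2738) (20.1515, 38) (0, 38)]  |A|=333.817
8. ⊥bis P9·P6 via (35.715,25.73): [(0, 8.2292) (2.9694, 10.914) (19.0212, 34.2738) (20.1515, 38) (0, 38)]  |A|=333.817
9. ⊥bis P9·P7 via (35.755,22.615): [(0, 8.2292) (2.9694, 10.914) (19.0212, 34.2738) (20.1515, 38) (0, 38)]  |A|=333.817
10. ⊥bis P9·P8 via (9.98,16.555): [(0, 13.1748) (5.8949, 15.1714) (19.0212, 34.2738) (20.1515, 38) (0, 38)]  |A|=316.8459
11. canonical 5-gon: [(0, 13.1748) (5.8949, 15.1714) (19.0212, 34.2738) (20.1515, 38) (0, 38)]
12. shoelace: 316.8459

Area of P9's cell: 316.8459 (5 vertices)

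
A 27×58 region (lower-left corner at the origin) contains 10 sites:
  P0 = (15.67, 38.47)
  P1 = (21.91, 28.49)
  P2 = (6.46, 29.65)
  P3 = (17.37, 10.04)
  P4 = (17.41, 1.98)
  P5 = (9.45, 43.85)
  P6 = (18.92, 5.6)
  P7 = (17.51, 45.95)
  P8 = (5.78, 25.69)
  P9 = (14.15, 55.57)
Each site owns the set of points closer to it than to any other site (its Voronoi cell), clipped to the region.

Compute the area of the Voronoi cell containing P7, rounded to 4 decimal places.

1. box [0,27]×[0,58]: [(0, 0) (27, 0) (27, 58) (0, 58)]
2. ⊥bis P7·P0 via (16.59,42.21): [(0, 46.291) (27, 39.6493) (27, 58) (0, 58)]  |A|=405.8071
3. ⊥bis P7·P1 via (19.71,37.22): [(0, 46.291) (27, 39.6493) (27, 58) (0, 58)]  |A|=405.8071
4. ⊥bis P7·P2 via (11.985,37.8): [(0, 46.291) (27, 39.6493) (27, 58) (0, 58)]  |A|=405.8071
5. ⊥bis P7·P3 via (17.44,27.995): [(0, 46.291) (27, 39.6493) (27, 58) (0, 58)]  |A|=405.8071
6. ⊥bis P7·P4 via (17.46,23.965): [(0, 46.291) (27, 39.6493) (27, 58) (0, 58)]  |A|=405.8071
7. ⊥bis P7·P5 via (13.48,44.9): [(14.0159, 42.8432) (27, 39.6493) (27, 58) (10.0668, 58)]  |A|=247.4602
8. ⊥bis P7·P6 via (18.215,25.775): [(14.0159, 42.8432) (27, 39.6493) (27, 58) (10.0668, 58)]  |A|=247.4602
9. ⊥bis P7·P8 via (11.645,35.82): [(14.0159, 42.8432) (27, 39.6493) (27, 58) (10.0668, 58)]  |A|=247.4602
10. ⊥bis P7·P9 via (15.83,50.76): [(12.2766, 49.5189) (14.0159, 42.8432) (27, 39.6493) (27, 54.6614)]  |A|=151.0762
11. canonical 4-gon: [(12.2766, 49.5189) (14.0159, 42.8432) (27, 39.6493) (27, 54.6614)]
12. shoelace: 151.0762

Area of P7's cell: 151.0762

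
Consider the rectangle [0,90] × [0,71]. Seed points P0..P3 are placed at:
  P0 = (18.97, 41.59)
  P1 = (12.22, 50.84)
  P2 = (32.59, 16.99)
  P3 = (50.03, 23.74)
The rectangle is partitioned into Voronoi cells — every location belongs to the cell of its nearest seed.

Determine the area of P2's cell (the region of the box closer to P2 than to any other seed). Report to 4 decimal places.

1. box [0,90]×[0,71]: [(0, 0) (90, 0) (90, 71) (0, 71)]
2. ⊥bis P2·P0 via (25.78,29.29): [(0, 15.0167) (0, 0) (90, 0) (90, 64.846)]  |A|=3593.8185
3. ⊥bis P2·P1 via (22.405,33.915): [(0, 15.0167) (0, 0) (90, 0) (90, 64.846)]  |A|=3593.8185
4. ⊥bis P2·P3 via (41.31,20.365): [(35.7246, 34.7959) (0, 15.0167) (0, 0) (49.1921, 0)]  |A|=1124.0751
5. canonical 4-gon: [(35.7246, 34.7959) (0, 15.0167) (0, 0) (49.1921, 0)]
6. shoelace: 1124.0751

Area of P2's cell: 1124.0751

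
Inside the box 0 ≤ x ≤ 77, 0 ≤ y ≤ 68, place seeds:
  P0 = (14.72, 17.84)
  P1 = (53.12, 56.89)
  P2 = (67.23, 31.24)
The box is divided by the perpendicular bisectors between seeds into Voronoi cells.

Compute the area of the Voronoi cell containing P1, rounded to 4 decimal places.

Area of P1's cell: 1600.5037

1. box [0,77]×[0,68]: [(0, 0) (77, 0) (77, 68) (0, 68)]
2. ⊥bis P1·P0 via (33.92,37.365): [(71.9175, 0) (77, 0) (77, 68) (2.7664, 68)]  |A|=2696.7467
3. ⊥bis P1·P2 via (60.175,44.065): [(38.9693, 32.3998) (77, 53.3204) (77, 68) (2.7664, 68)]  |A|=1600.5037
4. canonical 4-gon: [(38.9693, 32.3998) (77, 53.3204) (77, 68) (2.7664, 68)]
5. shoelace: 1600.5037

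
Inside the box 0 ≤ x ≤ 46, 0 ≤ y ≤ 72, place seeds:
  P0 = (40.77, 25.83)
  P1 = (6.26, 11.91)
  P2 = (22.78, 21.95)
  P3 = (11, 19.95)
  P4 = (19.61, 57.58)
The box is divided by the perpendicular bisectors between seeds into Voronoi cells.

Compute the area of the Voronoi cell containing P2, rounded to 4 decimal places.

1. box [0,46]×[0,72]: [(0, 0) (46, 0) (46, 72) (0, 72)]
2. ⊥bis P2·P0 via (31.775,23.89): [(0, 0) (36.9275, 0) (21.3989, 72) (0, 72)]  |A|=2099.7483
3. ⊥bis P2·P1 via (14.52,16.93): [(0, 40.8215) (24.8092, 0) (36.9275, 0) (21.3989, 72) (0, 72)]  |A|=1593.3747
4. ⊥bis P2·P3 via (16.89,20.95): [(18.7558, 9.9603) (24.8092, 0) (36.9275, 0) (21.3989, 72) (8.2228, 72)]  |A|=1045.9163
5. ⊥bis P2·P4 via (21.195,39.765): [(13.8072, 39.1077) (18.7558, 9.9603) (24.8092, 0) (36.9275, 0) (28.2164, 40.3897)]  |A|=597.1103
6. canonical 5-gon: [(13.8072, 39.1077) (18.7558, 9.9603) (24.8092, 0) (36.9275, 0) (28.2164, 40.3897)]
7. shoelace: 597.1103

Area of P2's cell: 597.1103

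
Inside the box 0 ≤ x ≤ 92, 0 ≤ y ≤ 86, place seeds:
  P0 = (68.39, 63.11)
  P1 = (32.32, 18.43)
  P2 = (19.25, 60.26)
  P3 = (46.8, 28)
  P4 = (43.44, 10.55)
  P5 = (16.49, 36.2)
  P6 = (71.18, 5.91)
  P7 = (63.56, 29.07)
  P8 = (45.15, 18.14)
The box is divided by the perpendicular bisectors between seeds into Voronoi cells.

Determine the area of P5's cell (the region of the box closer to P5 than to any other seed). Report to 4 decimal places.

1. box [0,92]×[0,86]: [(0, 0) (92, 0) (92, 86) (0, 86)]
2. ⊥bis P5·P0 via (42.44,49.655): [(0, 0) (68.186, 0) (23.5952, 86) (0, 86)]  |A|=3946.5915
3. ⊥bis P5·P1 via (24.405,27.315): [(0, 5.5744) (44.6652, 45.3633) (23.5952, 86) (0, 86)]  |A|=2275.5295
4. ⊥bis P5·P2 via (17.87,48.23): [(0, 50.2799) (0, 5.5744) (44.4592, 45.1799)]  |A|=993.7877
5. ⊥bis P5·P3 via (31.645,32.1): [(35.4628, 46.2119) (0, 50.2799) (0, 5.5744) (32.2383, 34.2931)]  |A|=938.5107
6. ⊥bis P5·P4 via (29.965,23.375): [(35.4628, 46.2119) (0, 50.2799) (0, 5.5744) (32.2383, 34.2931)]  |A|=938.5107
7. ⊥bis P5·P6 via (43.835,21.055): [(35.4628, 46.2119) (0, 50.2799) (0, 5.5744) (32.2383, 34.2931)]  |A|=938.5107
8. ⊥bis P5·P7 via (40.025,32.635): [(35.4628, 46.2119) (0, 50.2799) (0, 5.5744) (32.2383, 34.2931)]  |A|=938.5107
9. ⊥bis P5·P8 via (30.82,27.17): [(35.4628, 46.2119) (0, 50.2799) (0, 5.5744) (32.2383, 34.2931)]  |A|=938.5107
10. canonical 4-gon: [(35.4628, 46.2119) (0, 50.2799) (0, 5.5744) (32.2383, 34.2931)]
11. shoelace: 938.5107

Area of P5's cell: 938.5107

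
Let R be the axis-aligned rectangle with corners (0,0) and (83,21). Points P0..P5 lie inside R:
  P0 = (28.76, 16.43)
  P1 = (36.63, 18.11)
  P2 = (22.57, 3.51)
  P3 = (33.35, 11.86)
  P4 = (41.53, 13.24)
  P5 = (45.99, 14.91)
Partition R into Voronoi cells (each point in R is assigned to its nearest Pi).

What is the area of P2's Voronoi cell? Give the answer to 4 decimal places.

Area of P2's cell: 455.6245

1. box [0,83]×[0,21]: [(0, 0) (83, 0) (83, 21) (0, 21)]
2. ⊥bis P2·P0 via (25.665,9.97): [(0, 0) (46.4748, 0) (2.6428, 21) (0, 21)]  |A|=515.734
3. ⊥bis P2·P1 via (29.6,10.81): [(0, 0) (40.8252, 0) (35.2317, 5.3866) (2.6428, 21) (0, 21)]  |A|=500.5182
4. ⊥bis P2·P3 via (27.96,7.685): [(0, 0) (33.9127, 0) (26.4999, 9.57) (2.6428, 21) (0, 21)]  |A|=455.6245
5. ⊥bis P2·P4 via (32.05,8.375): [(0, 0) (33.9127, 0) (26.4999, 9.57) (2.6428, 21) (0, 21)]  |A|=455.6245
6. ⊥bis P2·P5 via (34.28,9.21): [(0, 0) (33.9127, 0) (26.4999, 9.57) (2.6428, 21) (0, 21)]  |A|=455.6245
7. canonical 5-gon: [(0, 0) (33.9127, 0) (26.4999, 9.57) (2.6428, 21) (0, 21)]
8. shoelace: 455.6245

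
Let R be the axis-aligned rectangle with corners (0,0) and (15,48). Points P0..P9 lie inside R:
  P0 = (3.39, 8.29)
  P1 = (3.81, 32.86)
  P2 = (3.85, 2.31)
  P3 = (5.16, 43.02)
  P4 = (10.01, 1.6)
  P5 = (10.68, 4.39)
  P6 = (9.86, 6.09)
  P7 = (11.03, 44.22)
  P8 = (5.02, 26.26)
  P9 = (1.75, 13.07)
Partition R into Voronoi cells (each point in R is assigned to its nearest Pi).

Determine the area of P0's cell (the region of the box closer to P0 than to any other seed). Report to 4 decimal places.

Area of P0's cell: 41.5924

1. box [0,15]×[0,48]: [(0, 0) (15, 0) (15, 48) (0, 48)]
2. ⊥bis P0·P1 via (3.6,20.575): [(0, 20.6365) (0, 0) (15, 0) (15, 20.3801)]  |A|=307.625
3. ⊥bis P0·P2 via (3.62,5.3): [(0, 20.6365) (0, 5.0215) (15, 6.1754) (15, 20.3801)]  |A|=223.6481
4. ⊥bis P0·P3 via (4.275,25.655): [(0, 20.6365) (0, 5.0215) (15, 6.1754) (15, 20.3801)]  |A|=223.6481
5. ⊥bis P0·P4 via (6.7,4.945): [(0, 20.6365) (0, 5.0215) (7.3486, 5.5868) (15, 13.1582) (15, 20.3801)]  |A|=196.9341
6. ⊥bis P0·P5 via (7.035,6.34): [(14.5503, 20.3878) (0, 20.6365) (0, 5.0215) (6.6013, 5.5293)]  |A|=160.6259
7. ⊥bis P0·P6 via (6.625,7.19): [(11.1325, 20.4462) (0, 20.6365) (0, 5.0215) (6.0458, 5.4866)]  |A|=130.9558
8. ⊥bis P0·P7 via (7.21,26.255): [(11.1325, 20.4462) (0, 20.6365) (0, 5.0215) (6.0458, 5.4866)]  |A|=130.9558
9. ⊥bis P0·P8 via (4.205,17.275): [(9.8792, 16.7603) (0, 17.6564) (0, 5.0215) (6.0458, 5.4866)]  |A|=95.5992
10. ⊥bis P0·P9 via (2.57,10.68): [(8.504, 12.7159) (0, 9.7982) (0, 5.0215) (6.0458, 5.4866)]  |A|=41.5924
11. canonical 4-gon: [(8.504, 12.7159) (0, 9.7982) (0, 5.0215) (6.0458, 5.4866)]
12. shoelace: 41.5924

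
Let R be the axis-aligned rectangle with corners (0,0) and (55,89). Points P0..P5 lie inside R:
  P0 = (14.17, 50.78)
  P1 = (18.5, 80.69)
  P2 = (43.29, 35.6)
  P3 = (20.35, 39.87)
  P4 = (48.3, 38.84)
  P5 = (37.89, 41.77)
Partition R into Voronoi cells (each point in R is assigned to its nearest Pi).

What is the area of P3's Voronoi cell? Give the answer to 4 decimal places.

Area of P3's cell: 1229.2719

1. box [0,55]×[0,89]: [(0, 0) (55, 0) (55, 89) (0, 89)]
2. ⊥bis P3·P0 via (17.26,45.325): [(0, 35.548) (0, 0) (55, 0) (55, 66.7029)]  |A|=2811.9012
3. ⊥bis P3·P1 via (19.425,60.28): [(45.7689, 61.4739) (0, 35.548) (0, 0) (55, 0) (55, 61.8923)]  |A|=2789.6974
4. ⊥bis P3·P2 via (31.82,37.735): [(35.1154, 55.4393) (0, 35.548) (0, 0) (24.7961, 0)]  |A|=1311.4806
5. ⊥bis P3·P4 via (34.325,39.355): [(34.8689, 54.1149) (34.9135, 55.3249) (0, 35.548) (0, 0) (24.7961, 0)]  |A|=1311.361
6. ⊥bis P3·P5 via (29.12,40.82): [(30.3245, 29.7006) (27.9746, 51.3943) (0, 35.548) (0, 0) (24.7961, 0)]  |A|=1229.2719
7. canonical 5-gon: [(30.3245, 29.7006) (27.9746, 51.3943) (0, 35.548) (0, 0) (24.7961, 0)]
8. shoelace: 1229.2719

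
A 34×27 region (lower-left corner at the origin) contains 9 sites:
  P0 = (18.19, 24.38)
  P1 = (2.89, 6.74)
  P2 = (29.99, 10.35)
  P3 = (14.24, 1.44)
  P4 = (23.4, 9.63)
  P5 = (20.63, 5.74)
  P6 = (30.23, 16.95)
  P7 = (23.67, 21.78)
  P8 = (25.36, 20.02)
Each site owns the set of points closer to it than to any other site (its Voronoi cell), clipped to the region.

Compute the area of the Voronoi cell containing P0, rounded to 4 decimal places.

1. box [0,34]×[0,27]: [(0, 0) (34, 0) (34, 27) (0, 27)]
2. ⊥bis P0·P1 via (10.54,15.56): [(0, 24.7018) (28.4798, 0) (34, 0) (34, 27) (0, 27)]  |A|=566.2488
3. ⊥bis P0·P2 via (24.09,17.365): [(0, 24.7018) (16.1542, 10.6905) (34, 25.6999) (34, 27) (0, 27)]  |A|=307.4242
4. ⊥bis P0·P3 via (16.215,12.91): [(0, 24.7018) (12.9464, 13.4728) (18.355, 12.5415) (34, 25.6999) (34, 27) (0, 27)]  |A|=301.3939
5. ⊥bis P0·P4 via (20.795,17.005): [(0, 24.7018) (12.3238, 14.0128) (25.7378, 18.7509) (34, 25.6999) (34, 27) (0, 27)]  |A|=276.0675
6. ⊥bis P0·P5 via (19.41,15.06): [(0, 24.7018) (12.204, 14.1167) (12.8618, 14.2028) (25.7378, 18.7509) (34, 25.6999) (34, 27) (0, 27)]  |A|=276.0282
7. ⊥bis P0·P6 via (24.21,20.665): [(0, 24.7018) (12.204, 14.1167) (12.8618, 14.2028) (22.2737, 17.5273) (28.1194, 27) (0, 27)]  |A|=233.5714
8. ⊥bis P0·P7 via (20.93,23.08): [(0, 24.7018) (12.204, 14.1167) (12.8618, 14.2028) (17.4946, 15.8392) (22.7899, 27) (0, 27)]  |A|=186.1291
9. ⊥bis P0·P8 via (21.775,22.2): [(0, 24.7018) (12.204, 14.1167) (12.8618, 14.2028) (17.4946, 15.8392) (22.7899, 27) (0, 27)]  |A|=186.1291
10. canonical 6-gon: [(0, 24.7018) (12.204, 14.1167) (12.8618, 14.2028) (17.4946, 15.8392) (22.7899, 27) (0, 27)]
11. shoelace: 186.1291

Area of P0's cell: 186.1291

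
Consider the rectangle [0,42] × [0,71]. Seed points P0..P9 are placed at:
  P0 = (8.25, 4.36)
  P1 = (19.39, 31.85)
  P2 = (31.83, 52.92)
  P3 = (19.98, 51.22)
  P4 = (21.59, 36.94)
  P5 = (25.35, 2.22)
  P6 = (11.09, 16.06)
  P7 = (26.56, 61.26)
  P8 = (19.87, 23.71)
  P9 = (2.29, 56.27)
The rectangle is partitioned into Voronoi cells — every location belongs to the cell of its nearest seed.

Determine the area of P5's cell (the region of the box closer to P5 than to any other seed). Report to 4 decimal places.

1. box [0,42]×[0,71]: [(0, 0) (42, 0) (42, 71) (0, 71)]
2. ⊥bis P5·P0 via (16.8,3.29): [(16.3883, 0) (42, 0) (42, 71) (25.2736, 71)]  |A|=1503.0019
3. ⊥bis P5·P1 via (22.37,17.035): [(18.4207, 16.2406) (16.3883, 0) (42, 0) (42, 20.9835)]  |A|=455.3633
4. ⊥bis P5·P2 via (28.59,27.57): [(18.4207, 16.2406) (16.3883, 0) (42, 0) (42, 20.9835)]  |A|=455.3633
5. ⊥bis P5·P3 via (22.665,26.72): [(18.4207, 16.2406) (16.3883, 0) (42, 0) (42, 20.9835)]  |A|=455.3633
6. ⊥bis P5·P4 via (23.47,19.58): [(18.4207, 16.2406) (16.3883, 0) (42, 0) (42, 20.9835)]  |A|=455.3633
7. ⊥bis P5·P6 via (18.22,9.14): [(26.7345, 17.9129) (17.4303, 8.3263) (16.3883, 0) (42, 0) (42, 20.9835)]  |A|=423.2925
8. ⊥bis P5·P7 via (25.955,31.74): [(26.7345, 17.9129) (17.4303, 8.3263) (16.3883, 0) (42, 0) (42, 20.9835)]  |A|=423.2925
9. ⊥bis P5·P8 via (22.61,12.965): [(21.7095, 12.7354) (17.4303, 8.3263) (16.3883, 0) (42, 0) (42, 17.9095)]  |A|=360.3017
10. ⊥bis P5·P9 via (13.82,29.245): [(21.7095, 12.7354) (17.4303, 8.3263) (16.3883, 0) (42, 0) (42, 17.9095)]  |A|=360.3017
11. canonical 5-gon: [(21.7095, 12.7354) (17.4303, 8.3263) (16.3883, 0) (42, 0) (42, 17.9095)]
12. shoelace: 360.3017

Area of P5's cell: 360.3017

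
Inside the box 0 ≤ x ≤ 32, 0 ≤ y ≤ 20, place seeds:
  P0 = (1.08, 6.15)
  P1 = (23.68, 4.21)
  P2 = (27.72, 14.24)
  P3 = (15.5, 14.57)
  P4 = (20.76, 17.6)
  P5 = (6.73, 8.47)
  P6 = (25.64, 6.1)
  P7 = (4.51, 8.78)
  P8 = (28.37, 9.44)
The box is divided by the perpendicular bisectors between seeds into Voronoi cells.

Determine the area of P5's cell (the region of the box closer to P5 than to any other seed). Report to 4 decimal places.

1. box [0,32]×[0,20]: [(0, 0) (32, 0) (32, 20) (0, 20)]
2. ⊥bis P5·P0 via (3.905,7.31): [(0, 16.82) (6.9066, 0) (32, 0) (32, 20) (0, 20)]  |A|=581.9152
3. ⊥bis P5·P1 via (15.205,6.34): [(0, 16.82) (6.9066, 0) (13.6116, 0) (18.6381, 20) (0, 20)]  |A|=264.4123
4. ⊥bis P5·P2 via (17.225,11.355): [(0, 16.82) (6.9066, 0) (13.6116, 0) (16.8282, 12.7985) (14.8486, 20) (0, 20)]  |A|=250.767
5. ⊥bis P5·P3 via (11.115,11.52): [(0, 16.82) (6.9066, 0) (13.6116, 0) (15.0757, 5.8256) (5.2167, 20) (0, 20)]  |A|=169.2923
6. ⊥bis P5·P4 via (13.745,13.035): [(0, 16.82) (6.9066, 0) (13.6116, 0) (15.0757, 5.8256) (5.2167, 20) (0, 20)]  |A|=169.2923
7. ⊥bis P5·P6 via (16.185,7.285): [(0, 16.82) (6.9066, 0) (13.6116, 0) (15.0757, 5.8256) (5.2167, 20) (0, 20)]  |A|=169.2923
8. ⊥bis P5·P7 via (5.62,8.625): [(5.0478, 4.527) (6.9066, 0) (13.6116, 0) (15.0757, 5.8256) (6.8754, 17.6153)]  |A|=107.8734
9. ⊥bis P5·P8 via (17.55,8.955): [(5.0478, 4.527) (6.9066, 0) (13.6116, 0) (15.0757, 5.8256) (6.8754, 17.6153)]  |A|=107.8734
10. canonical 5-gon: [(5.0478, 4.527) (6.9066, 0) (13.6116, 0) (15.0757, 5.8256) (6.8754, 17.6153)]
11. shoelace: 107.8734

Area of P5's cell: 107.8734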